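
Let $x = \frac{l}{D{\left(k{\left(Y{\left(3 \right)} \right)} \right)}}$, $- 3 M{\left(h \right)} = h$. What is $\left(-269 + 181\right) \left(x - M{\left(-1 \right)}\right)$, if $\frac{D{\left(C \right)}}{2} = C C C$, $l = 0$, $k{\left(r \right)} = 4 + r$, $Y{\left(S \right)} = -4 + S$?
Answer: $\frac{88}{3} \approx 29.333$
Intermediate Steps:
$M{\left(h \right)} = - \frac{h}{3}$
$D{\left(C \right)} = 2 C^{3}$ ($D{\left(C \right)} = 2 C C C = 2 C^{2} C = 2 C^{3}$)
$x = 0$ ($x = \frac{0}{2 \left(4 + \left(-4 + 3\right)\right)^{3}} = \frac{0}{2 \left(4 - 1\right)^{3}} = \frac{0}{2 \cdot 3^{3}} = \frac{0}{2 \cdot 27} = \frac{0}{54} = 0 \cdot \frac{1}{54} = 0$)
$\left(-269 + 181\right) \left(x - M{\left(-1 \right)}\right) = \left(-269 + 181\right) \left(0 - \left(- \frac{1}{3}\right) \left(-1\right)\right) = - 88 \left(0 - \frac{1}{3}\right) = \left(-88\right) \left(- \frac{1}{3}\right) = \frac{88}{3}$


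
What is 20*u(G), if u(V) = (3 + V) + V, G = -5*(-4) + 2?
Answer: 940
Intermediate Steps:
G = 22 (G = 20 + 2 = 22)
u(V) = 3 + 2*V
20*u(G) = 20*(3 + 2*22) = 20*(3 + 44) = 20*47 = 940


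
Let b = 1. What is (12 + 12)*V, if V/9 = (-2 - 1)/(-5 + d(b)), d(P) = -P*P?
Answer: 108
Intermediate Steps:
d(P) = -P²
V = 9/2 (V = 9*((-2 - 1)/(-5 - 1*1²)) = 9*(-3/(-5 - 1*1)) = 9*(-3/(-5 - 1)) = 9*(-3/(-6)) = 9*(-3*(-⅙)) = 9*(½) = 9/2 ≈ 4.5000)
(12 + 12)*V = (12 + 12)*(9/2) = 24*(9/2) = 108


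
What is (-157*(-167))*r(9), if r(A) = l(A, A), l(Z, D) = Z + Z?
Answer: 471942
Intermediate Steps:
l(Z, D) = 2*Z
r(A) = 2*A
(-157*(-167))*r(9) = (-157*(-167))*(2*9) = 26219*18 = 471942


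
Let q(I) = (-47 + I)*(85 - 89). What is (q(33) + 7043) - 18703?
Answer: -11604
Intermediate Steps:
q(I) = 188 - 4*I (q(I) = (-47 + I)*(-4) = 188 - 4*I)
(q(33) + 7043) - 18703 = ((188 - 4*33) + 7043) - 18703 = ((188 - 132) + 7043) - 18703 = (56 + 7043) - 18703 = 7099 - 18703 = -11604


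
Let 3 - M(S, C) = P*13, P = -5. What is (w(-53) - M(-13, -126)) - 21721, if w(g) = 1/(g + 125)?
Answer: -1568807/72 ≈ -21789.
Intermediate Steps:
w(g) = 1/(125 + g)
M(S, C) = 68 (M(S, C) = 3 - (-5)*13 = 3 - 1*(-65) = 3 + 65 = 68)
(w(-53) - M(-13, -126)) - 21721 = (1/(125 - 53) - 1*68) - 21721 = (1/72 - 68) - 21721 = -4895/72 - 21721 = -1568807/72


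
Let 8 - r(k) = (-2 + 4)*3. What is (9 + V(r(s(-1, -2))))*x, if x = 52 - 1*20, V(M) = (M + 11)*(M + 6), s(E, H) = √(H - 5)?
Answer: 3616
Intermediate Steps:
s(E, H) = √(-5 + H)
r(k) = 2 (r(k) = 8 - (-2 + 4)*3 = 8 - 2*3 = 8 - 1*6 = 8 - 6 = 2)
V(M) = (6 + M)*(11 + M) (V(M) = (11 + M)*(6 + M) = (6 + M)*(11 + M))
x = 32 (x = 52 - 20 = 32)
(9 + V(r(s(-1, -2))))*x = (9 + (66 + 2² + 17*2))*32 = (9 + (66 + 4 + 34))*32 = (9 + 104)*32 = 113*32 = 3616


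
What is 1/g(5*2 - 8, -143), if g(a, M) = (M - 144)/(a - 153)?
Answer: 151/287 ≈ 0.52613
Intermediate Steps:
g(a, M) = (-144 + M)/(-153 + a)
1/g(5*2 - 8, -143) = 1/((-144 - 143)/(-153 + (5*2 - 8))) = 1/(-287/(-153 + (10 - 8))) = 1/(-287/(-153 + 2)) = 1/(-287/(-151)) = 1/(-1/151*(-287)) = 1/(287/151) = 151/287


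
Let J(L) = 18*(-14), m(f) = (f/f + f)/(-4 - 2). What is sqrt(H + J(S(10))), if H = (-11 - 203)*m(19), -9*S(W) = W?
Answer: 2*sqrt(1038)/3 ≈ 21.479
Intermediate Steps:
m(f) = -1/6 - f/6 (m(f) = (1 + f)/(-6) = (1 + f)*(-1/6) = -1/6 - f/6)
S(W) = -W/9
J(L) = -252
H = 2140/3 (H = (-11 - 203)*(-1/6 - 1/6*19) = -214*(-1/6 - 19/6) = -214*(-10/3) = 2140/3 ≈ 713.33)
sqrt(H + J(S(10))) = sqrt(2140/3 - 252) = sqrt(1384/3) = 2*sqrt(1038)/3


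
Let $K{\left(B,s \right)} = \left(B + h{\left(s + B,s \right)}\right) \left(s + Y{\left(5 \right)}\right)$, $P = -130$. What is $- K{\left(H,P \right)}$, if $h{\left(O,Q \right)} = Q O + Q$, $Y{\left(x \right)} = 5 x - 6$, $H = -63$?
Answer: $2763567$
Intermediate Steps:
$Y{\left(x \right)} = -6 + 5 x$
$h{\left(O,Q \right)} = Q + O Q$ ($h{\left(O,Q \right)} = O Q + Q = Q + O Q$)
$K{\left(B,s \right)} = \left(19 + s\right) \left(B + s \left(1 + B + s\right)\right)$ ($K{\left(B,s \right)} = \left(B + s \left(1 + \left(s + B\right)\right)\right) \left(s + \left(-6 + 5 \cdot 5\right)\right) = \left(B + s \left(1 + \left(B + s\right)\right)\right) \left(s + \left(-6 + 25\right)\right) = \left(B + s \left(1 + B + s\right)\right) \left(s + 19\right) = \left(B + s \left(1 + B + s\right)\right) \left(19 + s\right) = \left(19 + s\right) \left(B + s \left(1 + B + s\right)\right)$)
$- K{\left(H,P \right)} = - (19 \left(-63\right) - -8190 + \left(-130\right)^{2} \left(1 - 63 - 130\right) + 19 \left(-130\right) \left(1 - 63 - 130\right)) = - (-1197 + 8190 + 16900 \left(-192\right) + 19 \left(-130\right) \left(-192\right)) = - (-1197 + 8190 - 3244800 + 474240) = \left(-1\right) \left(-2763567\right) = 2763567$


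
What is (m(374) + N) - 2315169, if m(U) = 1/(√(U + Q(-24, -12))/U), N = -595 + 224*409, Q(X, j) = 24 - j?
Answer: -2224148 + 187*√410/205 ≈ -2.2241e+6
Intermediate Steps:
N = 91021 (N = -595 + 91616 = 91021)
m(U) = U/√(36 + U) (m(U) = 1/(√(U + (24 - 1*(-12)))/U) = 1/(√(U + (24 + 12))/U) = 1/(√(U + 36)/U) = 1/(√(36 + U)/U) = U/√(36 + U))
(m(374) + N) - 2315169 = (374/√(36 + 374) + 91021) - 2315169 = (374/√410 + 91021) - 2315169 = (374*(√410/410) + 91021) - 2315169 = (187*√410/205 + 91021) - 2315169 = (91021 + 187*√410/205) - 2315169 = -2224148 + 187*√410/205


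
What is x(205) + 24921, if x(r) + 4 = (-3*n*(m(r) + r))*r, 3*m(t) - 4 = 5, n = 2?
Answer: -230923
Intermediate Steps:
m(t) = 3 (m(t) = 4/3 + (⅓)*5 = 4/3 + 5/3 = 3)
x(r) = -4 + r*(-18 - 6*r) (x(r) = -4 + (-6*(3 + r))*r = -4 + (-3*(6 + 2*r))*r = -4 + (-18 - 6*r)*r = -4 + r*(-18 - 6*r))
x(205) + 24921 = (-4 - 18*205 - 6*205²) + 24921 = (-4 - 3690 - 6*42025) + 24921 = (-4 - 3690 - 252150) + 24921 = -255844 + 24921 = -230923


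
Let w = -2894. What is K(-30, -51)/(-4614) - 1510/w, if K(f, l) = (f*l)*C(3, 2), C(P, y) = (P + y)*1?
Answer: -1264330/1112743 ≈ -1.1362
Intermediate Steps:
C(P, y) = P + y
K(f, l) = 5*f*l (K(f, l) = (f*l)*(3 + 2) = (f*l)*5 = 5*f*l)
K(-30, -51)/(-4614) - 1510/w = (5*(-30)*(-51))/(-4614) - 1510/(-2894) = 7650*(-1/4614) - 1510*(-1/2894) = -1275/769 + 755/1447 = -1264330/1112743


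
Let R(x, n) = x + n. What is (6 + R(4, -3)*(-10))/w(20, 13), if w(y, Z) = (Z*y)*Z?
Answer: -1/845 ≈ -0.0011834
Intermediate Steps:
R(x, n) = n + x
w(y, Z) = y*Z**2
(6 + R(4, -3)*(-10))/w(20, 13) = (6 + (-3 + 4)*(-10))/((20*13**2)) = (6 + 1*(-10))/((20*169)) = (6 - 10)/3380 = -4*1/3380 = -1/845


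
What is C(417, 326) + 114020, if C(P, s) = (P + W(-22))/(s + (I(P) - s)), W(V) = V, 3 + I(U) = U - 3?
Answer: 46862615/411 ≈ 1.1402e+5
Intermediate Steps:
I(U) = -6 + U (I(U) = -3 + (U - 3) = -3 + (-3 + U) = -6 + U)
C(P, s) = (-22 + P)/(-6 + P) (C(P, s) = (P - 22)/(s + ((-6 + P) - s)) = (-22 + P)/(s + (-6 + P - s)) = (-22 + P)/(-6 + P))
C(417, 326) + 114020 = (-22 + 417)/(-6 + 417) + 114020 = 395/411 + 114020 = 46862615/411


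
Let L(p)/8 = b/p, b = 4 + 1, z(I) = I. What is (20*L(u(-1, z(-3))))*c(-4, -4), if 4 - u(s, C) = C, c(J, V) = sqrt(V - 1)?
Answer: 800*I*sqrt(5)/7 ≈ 255.55*I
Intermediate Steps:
c(J, V) = sqrt(-1 + V)
u(s, C) = 4 - C
b = 5
L(p) = 40/p (L(p) = 8*(5/p) = 40/p)
(20*L(u(-1, z(-3))))*c(-4, -4) = (20*(40/(4 - 1*(-3))))*sqrt(-1 - 4) = (20*(40/(4 + 3)))*sqrt(-5) = (20*(40/7))*(I*sqrt(5)) = 800*(I*sqrt(5))/7 = 800*I*sqrt(5)/7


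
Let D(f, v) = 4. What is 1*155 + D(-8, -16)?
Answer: 159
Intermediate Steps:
1*155 + D(-8, -16) = 1*155 + 4 = 155 + 4 = 159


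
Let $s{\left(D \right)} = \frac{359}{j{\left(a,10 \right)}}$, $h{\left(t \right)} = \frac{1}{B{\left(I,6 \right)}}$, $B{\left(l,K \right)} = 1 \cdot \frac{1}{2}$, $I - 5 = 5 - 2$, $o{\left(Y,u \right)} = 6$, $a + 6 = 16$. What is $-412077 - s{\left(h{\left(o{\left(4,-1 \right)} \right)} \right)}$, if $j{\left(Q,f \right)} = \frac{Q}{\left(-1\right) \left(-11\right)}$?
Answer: $- \frac{4124719}{10} \approx -4.1247 \cdot 10^{5}$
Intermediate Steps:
$a = 10$ ($a = -6 + 16 = 10$)
$I = 8$ ($I = 5 + \left(5 - 2\right) = 5 + 3 = 8$)
$B{\left(l,K \right)} = \frac{1}{2}$ ($B{\left(l,K \right)} = 1 \cdot \frac{1}{2} = \frac{1}{2}$)
$j{\left(Q,f \right)} = \frac{Q}{11}$
$h{\left(t \right)} = 2$ ($h{\left(t \right)} = \frac{1}{\frac{1}{2}} = 2$)
$s{\left(D \right)} = \frac{3949}{10}$ ($s{\left(D \right)} = \frac{359}{\frac{1}{11} \cdot 10} = \frac{359}{\frac{10}{11}} = 359 \cdot \frac{11}{10} = \frac{3949}{10}$)
$-412077 - s{\left(h{\left(o{\left(4,-1 \right)} \right)} \right)} = -412077 - \frac{3949}{10} = - \frac{4124719}{10}$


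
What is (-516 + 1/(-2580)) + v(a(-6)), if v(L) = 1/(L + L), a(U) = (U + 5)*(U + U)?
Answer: -887449/1720 ≈ -515.96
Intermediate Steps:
a(U) = 2*U*(5 + U) (a(U) = (5 + U)*(2*U) = 2*U*(5 + U))
v(L) = 1/(2*L)
(-516 + 1/(-2580)) + v(a(-6)) = (-516 + 1/(-2580)) + 1/(2*((2*(-6)*(5 - 6)))) = (-516 - 1/2580) + 1/(2*((2*(-6)*(-1)))) = -1331281/2580 + (½)/12 = -1331281/2580 + (½)*(1/12) = -1331281/2580 + 1/24 = -887449/1720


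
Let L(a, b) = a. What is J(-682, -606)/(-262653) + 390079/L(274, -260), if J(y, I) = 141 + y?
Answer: 102455567821/71966922 ≈ 1423.6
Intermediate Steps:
J(-682, -606)/(-262653) + 390079/L(274, -260) = (141 - 682)/(-262653) + 390079/274 = -541*(-1/262653) + 390079*(1/274) = 541/262653 + 390079/274 = 102455567821/71966922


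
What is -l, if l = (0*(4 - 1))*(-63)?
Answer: 0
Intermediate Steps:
l = 0 (l = (0*3)*(-63) = 0*(-63) = 0)
-l = -1*0 = 0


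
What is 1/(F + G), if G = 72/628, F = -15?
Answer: -157/2337 ≈ -0.067180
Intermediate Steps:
G = 18/157 (G = 72*(1/628) = 18/157 ≈ 0.11465)
1/(F + G) = 1/(-15 + 18/157) = 1/(-2337/157) = -157/2337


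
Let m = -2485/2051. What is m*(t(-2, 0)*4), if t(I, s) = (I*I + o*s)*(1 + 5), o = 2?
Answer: -34080/293 ≈ -116.31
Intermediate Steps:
t(I, s) = 6*I**2 + 12*s (t(I, s) = (I*I + 2*s)*(1 + 5) = (I**2 + 2*s)*6 = 6*I**2 + 12*s)
m = -355/293 (m = -2485*1/2051 = -355/293 ≈ -1.2116)
m*(t(-2, 0)*4) = -355*(6*(-2)**2 + 12*0)*4/293 = -355*(6*4 + 0)*4/293 = -355*(24 + 0)*4/293 = -8520*4/293 = -355/293*96 = -34080/293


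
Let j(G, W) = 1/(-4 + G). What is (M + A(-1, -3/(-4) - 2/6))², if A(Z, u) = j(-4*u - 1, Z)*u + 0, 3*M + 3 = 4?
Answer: 169/2304 ≈ 0.073351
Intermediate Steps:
M = ⅓ (M = -1 + (⅓)*4 = -1 + 4/3 = ⅓ ≈ 0.33333)
A(Z, u) = u/(-5 - 4*u) (A(Z, u) = u/(-4 + (-4*u - 1)) + 0 = u/(-4 + (-1 - 4*u)) + 0 = u/(-5 - 4*u) + 0 = u/(-5 - 4*u))
(M + A(-1, -3/(-4) - 2/6))² = (⅓ - (-3/(-4) - 2/6)/(5 + 4*(-3/(-4) - 2/6)))² = (⅓ - (-3*(-¼) - 2*⅙)/(5 + 4*(-3*(-¼) - 2*⅙)))² = (⅓ - (¾ - ⅓)/(5 + 4*(¾ - ⅓)))² = (⅓ - 1*5/12/(5 + 4*(5/12)))² = (⅓ - 1*5/12/(5 + 5/3))² = (⅓ - 1*5/12/20/3)² = (⅓ - 1*5/12*3/20)² = (⅓ - 1/16)² = (13/48)² = 169/2304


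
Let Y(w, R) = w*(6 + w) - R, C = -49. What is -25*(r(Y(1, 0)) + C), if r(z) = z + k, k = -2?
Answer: 1100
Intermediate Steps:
Y(w, R) = -R + w*(6 + w)
r(z) = -2 + z (r(z) = z - 2 = -2 + z)
-25*(r(Y(1, 0)) + C) = -25*((-2 + (1² - 1*0 + 6*1)) - 49) = -25*((-2 + (1 + 0 + 6)) - 49) = -25*((-2 + 7) - 49) = -25*(5 - 49) = -25*(-44) = 1100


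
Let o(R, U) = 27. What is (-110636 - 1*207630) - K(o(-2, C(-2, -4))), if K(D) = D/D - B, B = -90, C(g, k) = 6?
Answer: -318357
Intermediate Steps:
K(D) = 91 (K(D) = D/D - 1*(-90) = 1 + 90 = 91)
(-110636 - 1*207630) - K(o(-2, C(-2, -4))) = (-110636 - 1*207630) - 1*91 = (-110636 - 207630) - 91 = -318266 - 91 = -318357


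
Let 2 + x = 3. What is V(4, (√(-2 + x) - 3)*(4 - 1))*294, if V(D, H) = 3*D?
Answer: 3528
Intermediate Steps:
x = 1 (x = -2 + 3 = 1)
V(4, (√(-2 + x) - 3)*(4 - 1))*294 = (3*4)*294 = 12*294 = 3528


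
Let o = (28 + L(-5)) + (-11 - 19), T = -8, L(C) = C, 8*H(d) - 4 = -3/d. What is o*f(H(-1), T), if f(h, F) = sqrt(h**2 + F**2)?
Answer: -7*sqrt(4145)/8 ≈ -56.334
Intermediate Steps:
H(d) = 1/2 - 3/(8*d) (H(d) = 1/2 + (-3/d)/8 = 1/2 - 3/(8*d))
o = -7 (o = (28 - 5) + (-11 - 19) = 23 - 30 = -7)
f(h, F) = sqrt(F**2 + h**2)
o*f(H(-1), T) = -7*sqrt((-8)**2 + ((1/8)*(-3 + 4*(-1))/(-1))**2) = -7*sqrt(64 + ((1/8)*(-1)*(-3 - 4))**2) = -7*sqrt(64 + ((1/8)*(-1)*(-7))**2) = -7*sqrt(64 + (7/8)**2) = -7*sqrt(64 + 49/64) = -7*sqrt(4145)/8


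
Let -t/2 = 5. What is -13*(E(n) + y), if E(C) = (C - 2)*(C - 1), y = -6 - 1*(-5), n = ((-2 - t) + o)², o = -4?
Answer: -2717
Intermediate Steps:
t = -10 (t = -2*5 = -10)
n = 16 (n = ((-2 - 1*(-10)) - 4)² = ((-2 + 10) - 4)² = (8 - 4)² = 4² = 16)
y = -1 (y = -6 + 5 = -1)
E(C) = (-1 + C)*(-2 + C) (E(C) = (-2 + C)*(-1 + C) = (-1 + C)*(-2 + C))
-13*(E(n) + y) = -13*((2 + 16² - 3*16) - 1) = -13*((2 + 256 - 48) - 1) = -13*(210 - 1) = -13*209 = -2717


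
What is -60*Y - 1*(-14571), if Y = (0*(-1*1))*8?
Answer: 14571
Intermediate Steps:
Y = 0 (Y = (0*(-1))*8 = 0*8 = 0)
-60*Y - 1*(-14571) = -60*0 - 1*(-14571) = 0 + 14571 = 14571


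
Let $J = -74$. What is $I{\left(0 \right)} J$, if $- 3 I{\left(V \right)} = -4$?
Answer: $- \frac{296}{3} \approx -98.667$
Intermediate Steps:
$I{\left(V \right)} = \frac{4}{3}$ ($I{\left(V \right)} = \left(- \frac{1}{3}\right) \left(-4\right) = \frac{4}{3}$)
$I{\left(0 \right)} J = \frac{4}{3} \left(-74\right) = - \frac{296}{3}$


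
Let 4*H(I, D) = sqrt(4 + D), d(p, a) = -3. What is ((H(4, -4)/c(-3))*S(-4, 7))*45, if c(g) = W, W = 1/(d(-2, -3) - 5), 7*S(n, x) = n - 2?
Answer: 0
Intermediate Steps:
S(n, x) = -2/7 + n/7 (S(n, x) = (n - 2)/7 = (-2 + n)/7 = -2/7 + n/7)
W = -1/8 (W = 1/(-3 - 5) = 1/(-8) = -1/8 ≈ -0.12500)
c(g) = -1/8
H(I, D) = sqrt(4 + D)/4
((H(4, -4)/c(-3))*S(-4, 7))*45 = (((sqrt(4 - 4)/4)/(-1/8))*(-2/7 + (1/7)*(-4)))*45 = (((sqrt(0)/4)*(-8))*(-2/7 - 4/7))*45 = ((((1/4)*0)*(-8))*(-6/7))*45 = ((0*(-8))*(-6/7))*45 = (0*(-6/7))*45 = 0*45 = 0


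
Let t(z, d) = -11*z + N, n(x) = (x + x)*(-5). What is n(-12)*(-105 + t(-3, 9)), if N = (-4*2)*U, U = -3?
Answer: -5760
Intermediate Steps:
n(x) = -10*x (n(x) = (2*x)*(-5) = -10*x)
N = 24 (N = -4*2*(-3) = -8*(-3) = 24)
t(z, d) = 24 - 11*z (t(z, d) = -11*z + 24 = 24 - 11*z)
n(-12)*(-105 + t(-3, 9)) = (-10*(-12))*(-105 + (24 - 11*(-3))) = 120*(-105 + (24 + 33)) = 120*(-105 + 57) = 120*(-48) = -5760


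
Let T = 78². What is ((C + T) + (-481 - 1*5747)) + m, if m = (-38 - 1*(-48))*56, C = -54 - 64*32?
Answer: -1686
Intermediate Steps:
T = 6084
C = -2102 (C = -54 - 2048 = -2102)
m = 560 (m = (-38 + 48)*56 = 10*56 = 560)
((C + T) + (-481 - 1*5747)) + m = ((-2102 + 6084) + (-481 - 1*5747)) + 560 = (3982 + (-481 - 5747)) + 560 = (3982 - 6228) + 560 = -2246 + 560 = -1686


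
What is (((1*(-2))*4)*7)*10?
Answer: -560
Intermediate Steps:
(((1*(-2))*4)*7)*10 = (-2*4*7)*10 = -8*7*10 = -56*10 = -560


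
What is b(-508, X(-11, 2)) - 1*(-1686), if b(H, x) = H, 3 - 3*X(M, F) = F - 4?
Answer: 1178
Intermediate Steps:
X(M, F) = 7/3 - F/3 (X(M, F) = 1 - (F - 4)/3 = 1 - (-4 + F)/3 = 1 + (4/3 - F/3) = 7/3 - F/3)
b(-508, X(-11, 2)) - 1*(-1686) = -508 - 1*(-1686) = -508 + 1686 = 1178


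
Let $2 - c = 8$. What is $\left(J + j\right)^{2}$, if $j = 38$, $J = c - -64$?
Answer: $9216$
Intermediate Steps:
$c = -6$ ($c = 2 - 8 = -6$)
$J = 58$ ($J = -6 - -64 = -6 + 64 = 58$)
$\left(J + j\right)^{2} = \left(58 + 38\right)^{2} = 96^{2} = 9216$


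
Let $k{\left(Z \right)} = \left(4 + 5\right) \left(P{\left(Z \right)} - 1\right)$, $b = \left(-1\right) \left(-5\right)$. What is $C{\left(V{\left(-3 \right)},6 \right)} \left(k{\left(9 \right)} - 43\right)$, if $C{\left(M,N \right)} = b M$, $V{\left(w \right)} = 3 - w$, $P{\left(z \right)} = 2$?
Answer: $-1020$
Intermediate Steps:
$b = 5$
$C{\left(M,N \right)} = 5 M$
$k{\left(Z \right)} = 9$ ($k{\left(Z \right)} = \left(4 + 5\right) \left(2 - 1\right) = 9 \cdot 1 = 9$)
$C{\left(V{\left(-3 \right)},6 \right)} \left(k{\left(9 \right)} - 43\right) = 5 \left(3 - -3\right) \left(9 - 43\right) = 5 \left(3 + 3\right) \left(-34\right) = 5 \cdot 6 \left(-34\right) = 30 \left(-34\right) = -1020$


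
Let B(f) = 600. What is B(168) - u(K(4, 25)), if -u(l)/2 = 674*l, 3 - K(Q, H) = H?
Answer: -29056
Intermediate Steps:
K(Q, H) = 3 - H
u(l) = -1348*l
B(168) - u(K(4, 25)) = 600 - (-1348)*(3 - 1*25) = 600 - (-1348)*(3 - 25) = 600 - (-1348)*(-22) = 600 - 1*29656 = 600 - 29656 = -29056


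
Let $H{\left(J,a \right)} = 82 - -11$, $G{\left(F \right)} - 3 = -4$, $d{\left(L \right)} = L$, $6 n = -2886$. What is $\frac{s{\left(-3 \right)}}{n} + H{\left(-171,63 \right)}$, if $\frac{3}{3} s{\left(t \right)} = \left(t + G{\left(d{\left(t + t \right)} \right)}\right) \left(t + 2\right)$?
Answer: $\frac{44729}{481} \approx 92.992$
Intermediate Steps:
$n = -481$ ($n = \frac{1}{6} \left(-2886\right) = -481$)
$G{\left(F \right)} = -1$ ($G{\left(F \right)} = 3 - 4 = -1$)
$s{\left(t \right)} = \left(-1 + t\right) \left(2 + t\right)$ ($s{\left(t \right)} = \left(t - 1\right) \left(t + 2\right) = \left(-1 + t\right) \left(2 + t\right)$)
$H{\left(J,a \right)} = 93$ ($H{\left(J,a \right)} = 82 + 11 = 93$)
$\frac{s{\left(-3 \right)}}{n} + H{\left(-171,63 \right)} = \frac{-2 - 3 + \left(-3\right)^{2}}{-481} + 93 = \left(-2 - 3 + 9\right) \left(- \frac{1}{481}\right) + 93 = 4 \left(- \frac{1}{481}\right) + 93 = - \frac{4}{481} + 93 = \frac{44729}{481}$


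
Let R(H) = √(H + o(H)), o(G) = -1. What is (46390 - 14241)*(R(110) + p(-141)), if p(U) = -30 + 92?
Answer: 1993238 + 32149*√109 ≈ 2.3289e+6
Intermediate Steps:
p(U) = 62
R(H) = √(-1 + H) (R(H) = √(H - 1) = √(-1 + H))
(46390 - 14241)*(R(110) + p(-141)) = (46390 - 14241)*(√(-1 + 110) + 62) = 32149*(√109 + 62) = 32149*(62 + √109) = 1993238 + 32149*√109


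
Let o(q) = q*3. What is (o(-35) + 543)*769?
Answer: 336822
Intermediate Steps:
o(q) = 3*q
(o(-35) + 543)*769 = (3*(-35) + 543)*769 = (-105 + 543)*769 = 438*769 = 336822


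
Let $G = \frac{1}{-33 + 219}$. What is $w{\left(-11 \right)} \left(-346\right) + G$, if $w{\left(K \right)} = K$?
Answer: $\frac{707917}{186} \approx 3806.0$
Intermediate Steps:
$G = \frac{1}{186} \approx 0.0053763$
$w{\left(-11 \right)} \left(-346\right) + G = \left(-11\right) \left(-346\right) + \frac{1}{186} = 3806 + \frac{1}{186} = \frac{707917}{186}$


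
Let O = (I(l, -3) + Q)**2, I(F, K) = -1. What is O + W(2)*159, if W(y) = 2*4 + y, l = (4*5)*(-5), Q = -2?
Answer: 1599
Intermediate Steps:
l = -100 (l = 20*(-5) = -100)
W(y) = 8 + y
O = 9 (O = (-1 - 2)**2 = (-3)**2 = 9)
O + W(2)*159 = 9 + (8 + 2)*159 = 9 + 10*159 = 9 + 1590 = 1599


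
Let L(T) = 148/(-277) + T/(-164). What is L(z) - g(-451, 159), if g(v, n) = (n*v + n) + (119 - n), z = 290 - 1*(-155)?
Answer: 3252042983/45428 ≈ 71587.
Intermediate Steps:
z = 445 (z = 290 + 155 = 445)
g(v, n) = 119 + n*v (g(v, n) = (n + n*v) + (119 - n) = 119 + n*v)
L(T) = -148/277 - T/164 (L(T) = 148*(-1/277) + T*(-1/164) = -148/277 - T/164)
L(z) - g(-451, 159) = (-148/277 - 1/164*445) - (119 + 159*(-451)) = (-148/277 - 445/164) - (119 - 71709) = -147537/45428 - 1*(-71590) = -147537/45428 + 71590 = 3252042983/45428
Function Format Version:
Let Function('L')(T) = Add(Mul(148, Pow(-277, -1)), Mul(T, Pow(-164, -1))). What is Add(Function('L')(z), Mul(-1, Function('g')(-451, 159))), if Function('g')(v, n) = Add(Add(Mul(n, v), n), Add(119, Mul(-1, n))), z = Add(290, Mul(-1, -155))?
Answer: Rational(3252042983, 45428) ≈ 71587.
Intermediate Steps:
z = 445 (z = Add(290, 155) = 445)
Function('g')(v, n) = Add(119, Mul(n, v)) (Function('g')(v, n) = Add(Add(n, Mul(n, v)), Add(119, Mul(-1, n))) = Add(119, Mul(n, v)))
Function('L')(T) = Add(Rational(-148, 277), Mul(Rational(-1, 164), T)) (Function('L')(T) = Add(Mul(148, Rational(-1, 277)), Mul(T, Rational(-1, 164))) = Add(Rational(-148, 277), Mul(Rational(-1, 164), T)))
Add(Function('L')(z), Mul(-1, Function('g')(-451, 159))) = Add(Add(Rational(-148, 277), Mul(Rational(-1, 164), 445)), Mul(-1, Add(119, Mul(159, -451)))) = Add(Add(Rational(-148, 277), Rational(-445, 164)), Mul(-1, Add(119, -71709))) = Add(Rational(-147537, 45428), Mul(-1, -71590)) = Add(Rational(-147537, 45428), 71590) = Rational(3252042983, 45428)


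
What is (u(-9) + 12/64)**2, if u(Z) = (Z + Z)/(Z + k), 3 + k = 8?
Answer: 5625/256 ≈ 21.973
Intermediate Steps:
k = 5 (k = -3 + 8 = 5)
u(Z) = 2*Z/(5 + Z) (u(Z) = (Z + Z)/(Z + 5) = (2*Z)/(5 + Z) = 2*Z/(5 + Z))
(u(-9) + 12/64)**2 = (2*(-9)/(5 - 9) + 12/64)**2 = (2*(-9)/(-4) + 12*(1/64))**2 = (2*(-9)*(-1/4) + 3/16)**2 = (9/2 + 3/16)**2 = (75/16)**2 = 5625/256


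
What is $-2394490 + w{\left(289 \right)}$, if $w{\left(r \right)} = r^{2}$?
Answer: $-2310969$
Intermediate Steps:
$-2394490 + w{\left(289 \right)} = -2394490 + 289^{2} = -2394490 + 83521 = -2310969$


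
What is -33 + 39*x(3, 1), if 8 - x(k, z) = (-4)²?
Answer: -345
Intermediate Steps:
x(k, z) = -8 (x(k, z) = 8 - 1*(-4)² = 8 - 1*16 = 8 - 16 = -8)
-33 + 39*x(3, 1) = -33 + 39*(-8) = -33 - 312 = -345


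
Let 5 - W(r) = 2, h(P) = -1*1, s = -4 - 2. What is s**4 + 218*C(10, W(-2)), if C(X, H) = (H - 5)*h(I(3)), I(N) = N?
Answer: 1732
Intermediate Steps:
s = -6
h(P) = -1
W(r) = 3 (W(r) = 5 - 1*2 = 5 - 2 = 3)
C(X, H) = 5 - H (C(X, H) = (H - 5)*(-1) = (-5 + H)*(-1) = 5 - H)
s**4 + 218*C(10, W(-2)) = (-6)**4 + 218*(5 - 1*3) = 1296 + 218*(5 - 3) = 1296 + 218*2 = 1296 + 436 = 1732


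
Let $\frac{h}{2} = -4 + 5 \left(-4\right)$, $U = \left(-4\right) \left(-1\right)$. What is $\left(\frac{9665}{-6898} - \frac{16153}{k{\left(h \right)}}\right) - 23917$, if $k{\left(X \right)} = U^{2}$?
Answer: $- \frac{1375624745}{55184} \approx -24928.0$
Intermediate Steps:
$U = 4$
$h = -48$ ($h = 2 \left(-4 + 5 \left(-4\right)\right) = 2 \left(-4 - 20\right) = 2 \left(-24\right) = -48$)
$k{\left(X \right)} = 16$ ($k{\left(X \right)} = 4^{2} = 16$)
$\left(\frac{9665}{-6898} - \frac{16153}{k{\left(h \right)}}\right) - 23917 = \left(\frac{9665}{-6898} - \frac{16153}{16}\right) - 23917 = \left(9665 \left(- \frac{1}{6898}\right) - \frac{16153}{16}\right) - 23917 = \left(- \frac{9665}{6898} - \frac{16153}{16}\right) - 23917 = - \frac{55789017}{55184} - 23917 = - \frac{1375624745}{55184}$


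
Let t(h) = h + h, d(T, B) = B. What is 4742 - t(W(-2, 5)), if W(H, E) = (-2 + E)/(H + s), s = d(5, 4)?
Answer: 4739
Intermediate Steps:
s = 4
W(H, E) = (-2 + E)/(4 + H) (W(H, E) = (-2 + E)/(H + 4) = (-2 + E)/(4 + H))
t(h) = 2*h
4742 - t(W(-2, 5)) = 4742 - 2*(-2 + 5)/(4 - 2) = 4742 - 2*3/2 = 4742 - 1*3 = 4742 - 3 = 4739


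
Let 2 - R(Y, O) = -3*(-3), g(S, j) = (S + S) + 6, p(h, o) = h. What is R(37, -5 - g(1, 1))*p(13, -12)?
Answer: -91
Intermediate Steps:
g(S, j) = 6 + 2*S (g(S, j) = 2*S + 6 = 6 + 2*S)
R(Y, O) = -7 (R(Y, O) = 2 - (-3)*(-3) = 2 - 1*9 = 2 - 9 = -7)
R(37, -5 - g(1, 1))*p(13, -12) = -7*13 = -91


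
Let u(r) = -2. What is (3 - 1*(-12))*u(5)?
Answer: -30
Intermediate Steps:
(3 - 1*(-12))*u(5) = (3 - 1*(-12))*(-2) = (3 + 12)*(-2) = 15*(-2) = -30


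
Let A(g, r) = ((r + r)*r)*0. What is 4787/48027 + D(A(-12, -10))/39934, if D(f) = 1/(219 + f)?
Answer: 4651664081/46669148638 ≈ 0.099673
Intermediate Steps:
A(g, r) = 0 (A(g, r) = ((2*r)*r)*0 = (2*r²)*0 = 0)
4787/48027 + D(A(-12, -10))/39934 = 4787/48027 + 1/((219 + 0)*39934) = 4787*(1/48027) + (1/39934)/219 = 4787/48027 + (1/219)*(1/39934) = 4787/48027 + 1/8745546 = 4651664081/46669148638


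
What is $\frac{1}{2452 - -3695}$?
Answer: $\frac{1}{6147} \approx 0.00016268$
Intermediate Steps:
$\frac{1}{2452 - -3695} = \frac{1}{2452 + 3695} = \frac{1}{6147}$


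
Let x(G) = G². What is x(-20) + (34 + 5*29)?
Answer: 579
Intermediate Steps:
x(-20) + (34 + 5*29) = (-20)² + (34 + 5*29) = 400 + (34 + 145) = 400 + 179 = 579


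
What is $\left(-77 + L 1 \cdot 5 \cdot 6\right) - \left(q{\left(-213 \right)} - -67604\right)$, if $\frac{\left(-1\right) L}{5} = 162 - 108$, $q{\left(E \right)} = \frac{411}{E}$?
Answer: $- \frac{5380314}{71} \approx -75779.0$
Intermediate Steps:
$L = -270$ ($L = - 5 \left(162 - 108\right) = \left(-5\right) 54 = -270$)
$\left(-77 + L 1 \cdot 5 \cdot 6\right) - \left(q{\left(-213 \right)} - -67604\right) = \left(-77 - 270 \cdot 1 \cdot 5 \cdot 6\right) - \left(\frac{411}{-213} - -67604\right) = \left(-77 - 270 \cdot 5 \cdot 6\right) - \left(411 \left(- \frac{1}{213}\right) + 67604\right) = \left(-77 - 8100\right) - \left(- \frac{137}{71} + 67604\right) = \left(-77 - 8100\right) - \frac{4799747}{71} = -8177 - \frac{4799747}{71} = - \frac{5380314}{71}$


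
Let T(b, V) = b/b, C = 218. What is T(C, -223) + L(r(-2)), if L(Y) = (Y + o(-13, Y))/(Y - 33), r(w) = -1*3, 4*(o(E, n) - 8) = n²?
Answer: 115/144 ≈ 0.79861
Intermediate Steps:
T(b, V) = 1
o(E, n) = 8 + n²/4
r(w) = -3
L(Y) = (8 + Y + Y²/4)/(-33 + Y) (L(Y) = (Y + (8 + Y²/4))/(Y - 33) = (8 + Y + Y²/4)/(-33 + Y))
T(C, -223) + L(r(-2)) = 1 + (8 - 3 + (¼)*(-3)²)/(-33 - 3) = 1 + (8 - 3 + (¼)*9)/(-36) = 1 - (8 - 3 + 9/4)/36 = 1 - 1/36*29/4 = 1 - 29/144 = 115/144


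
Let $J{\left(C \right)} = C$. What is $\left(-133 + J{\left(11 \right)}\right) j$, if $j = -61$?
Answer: $7442$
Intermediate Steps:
$\left(-133 + J{\left(11 \right)}\right) j = \left(-133 + 11\right) \left(-61\right) = \left(-122\right) \left(-61\right) = 7442$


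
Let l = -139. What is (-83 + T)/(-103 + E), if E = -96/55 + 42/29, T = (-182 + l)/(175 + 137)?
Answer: 13938705/17134936 ≈ 0.81347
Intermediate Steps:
T = -107/104 (T = (-182 - 139)/(175 + 137) = -321/312 = -321*1/312 = -107/104 ≈ -1.0288)
E = -474/1595 (E = -96*1/55 + 42*(1/29) = -96/55 + 42/29 = -474/1595 ≈ -0.29718)
(-83 + T)/(-103 + E) = (-83 - 107/104)/(-103 - 474/1595) = -8739/(104*(-164759/1595)) = -8739/104*(-1595/164759) = 13938705/17134936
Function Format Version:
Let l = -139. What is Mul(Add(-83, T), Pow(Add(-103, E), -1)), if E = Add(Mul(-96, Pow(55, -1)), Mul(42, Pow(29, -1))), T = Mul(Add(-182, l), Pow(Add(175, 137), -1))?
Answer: Rational(13938705, 17134936) ≈ 0.81347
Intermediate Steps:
T = Rational(-107, 104) (T = Mul(Add(-182, -139), Pow(Add(175, 137), -1)) = Mul(-321, Pow(312, -1)) = Mul(-321, Rational(1, 312)) = Rational(-107, 104) ≈ -1.0288)
E = Rational(-474, 1595) (E = Add(Mul(-96, Rational(1, 55)), Mul(42, Rational(1, 29))) = Add(Rational(-96, 55), Rational(42, 29)) = Rational(-474, 1595) ≈ -0.29718)
Mul(Add(-83, T), Pow(Add(-103, E), -1)) = Mul(Add(-83, Rational(-107, 104)), Pow(Add(-103, Rational(-474, 1595)), -1)) = Mul(Rational(-8739, 104), Pow(Rational(-164759, 1595), -1)) = Mul(Rational(-8739, 104), Rational(-1595, 164759)) = Rational(13938705, 17134936)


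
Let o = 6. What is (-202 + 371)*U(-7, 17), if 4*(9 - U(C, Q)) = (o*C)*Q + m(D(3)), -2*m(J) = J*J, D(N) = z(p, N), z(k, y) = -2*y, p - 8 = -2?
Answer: 32448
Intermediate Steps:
p = 6 (p = 8 - 2 = 6)
D(N) = -2*N
m(J) = -J²/2 (m(J) = -J*J/2 = -J²/2)
U(C, Q) = 27/2 - 3*C*Q/2 (U(C, Q) = 9 - ((6*C)*Q - (-2*3)²/2)/4 = 9 - (6*C*Q - ½*(-6)²)/4 = 9 - (6*C*Q - ½*36)/4 = 9 - (6*C*Q - 18)/4 = 9 - (-18 + 6*C*Q)/4 = 9 + (9/2 - 3*C*Q/2) = 27/2 - 3*C*Q/2)
(-202 + 371)*U(-7, 17) = (-202 + 371)*(27/2 - 3/2*(-7)*17) = 169*(27/2 + 357/2) = 169*192 = 32448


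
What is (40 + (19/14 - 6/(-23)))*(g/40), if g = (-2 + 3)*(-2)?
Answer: -13401/6440 ≈ -2.0809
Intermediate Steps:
g = -2 (g = 1*(-2) = -2)
(40 + (19/14 - 6/(-23)))*(g/40) = (40 + (19/14 - 6/(-23)))*(-2/40) = (40 + (19*(1/14) - 6*(-1/23)))*(-2*1/40) = (40 + (19/14 + 6/23))*(-1/20) = (40 + 521/322)*(-1/20) = (13401/322)*(-1/20) = -13401/6440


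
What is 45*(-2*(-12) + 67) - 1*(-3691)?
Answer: 7786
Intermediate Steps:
45*(-2*(-12) + 67) - 1*(-3691) = 45*(24 + 67) + 3691 = 45*91 + 3691 = 4095 + 3691 = 7786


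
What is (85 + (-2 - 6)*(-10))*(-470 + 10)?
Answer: -75900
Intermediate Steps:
(85 + (-2 - 6)*(-10))*(-470 + 10) = (85 - 8*(-10))*(-460) = (85 + 80)*(-460) = 165*(-460) = -75900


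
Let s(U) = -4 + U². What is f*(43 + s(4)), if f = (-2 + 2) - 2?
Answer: -110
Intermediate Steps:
f = -2 (f = 0 - 2 = -2)
f*(43 + s(4)) = -2*(43 + (-4 + 4²)) = -2*(43 + (-4 + 16)) = -2*(43 + 12) = -2*55 = -110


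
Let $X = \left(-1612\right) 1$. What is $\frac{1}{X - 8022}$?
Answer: $- \frac{1}{9634} \approx -0.0001038$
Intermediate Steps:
$X = -1612$
$\frac{1}{X - 8022} = \frac{1}{-1612 - 8022} = \frac{1}{-9634} = - \frac{1}{9634}$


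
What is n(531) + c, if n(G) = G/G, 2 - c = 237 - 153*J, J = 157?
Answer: 23787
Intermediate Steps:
c = 23786 (c = 2 - (237 - 153*157) = 2 - (237 - 24021) = 2 - 1*(-23784) = 2 + 23784 = 23786)
n(G) = 1
n(531) + c = 1 + 23786 = 23787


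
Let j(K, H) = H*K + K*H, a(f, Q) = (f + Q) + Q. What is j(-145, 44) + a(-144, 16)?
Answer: -12872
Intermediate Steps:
a(f, Q) = f + 2*Q (a(f, Q) = (Q + f) + Q = f + 2*Q)
j(K, H) = 2*H*K (j(K, H) = H*K + H*K = 2*H*K)
j(-145, 44) + a(-144, 16) = 2*44*(-145) + (-144 + 2*16) = -12760 + (-144 + 32) = -12760 - 112 = -12872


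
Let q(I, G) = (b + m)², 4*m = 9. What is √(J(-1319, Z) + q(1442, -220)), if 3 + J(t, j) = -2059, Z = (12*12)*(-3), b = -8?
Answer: 3*I*√3607/4 ≈ 45.044*I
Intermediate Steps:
m = 9/4 (m = (¼)*9 = 9/4 ≈ 2.2500)
Z = -432 (Z = 144*(-3) = -432)
q(I, G) = 529/16 (q(I, G) = (-8 + 9/4)² = (-23/4)² = 529/16)
J(t, j) = -2062 (J(t, j) = -3 - 2059 = -2062)
√(J(-1319, Z) + q(1442, -220)) = √(-2062 + 529/16) = √(-32463/16) = 3*I*√3607/4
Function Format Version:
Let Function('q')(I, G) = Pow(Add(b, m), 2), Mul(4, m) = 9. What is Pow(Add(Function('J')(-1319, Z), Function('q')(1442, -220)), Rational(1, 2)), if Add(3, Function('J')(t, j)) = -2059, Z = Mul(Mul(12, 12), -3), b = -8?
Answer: Mul(Rational(3, 4), I, Pow(3607, Rational(1, 2))) ≈ Mul(45.044, I)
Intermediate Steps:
m = Rational(9, 4) (m = Mul(Rational(1, 4), 9) = Rational(9, 4) ≈ 2.2500)
Z = -432 (Z = Mul(144, -3) = -432)
Function('q')(I, G) = Rational(529, 16) (Function('q')(I, G) = Pow(Add(-8, Rational(9, 4)), 2) = Pow(Rational(-23, 4), 2) = Rational(529, 16))
Function('J')(t, j) = -2062 (Function('J')(t, j) = Add(-3, -2059) = -2062)
Pow(Add(Function('J')(-1319, Z), Function('q')(1442, -220)), Rational(1, 2)) = Pow(Add(-2062, Rational(529, 16)), Rational(1, 2)) = Pow(Rational(-32463, 16), Rational(1, 2)) = Mul(Rational(3, 4), I, Pow(3607, Rational(1, 2)))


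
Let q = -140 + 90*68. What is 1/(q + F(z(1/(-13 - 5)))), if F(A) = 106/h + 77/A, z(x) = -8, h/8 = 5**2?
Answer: 200/1194181 ≈ 0.00016748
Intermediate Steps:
h = 200 (h = 8*5**2 = 8*25 = 200)
F(A) = 53/100 + 77/A (F(A) = 106/200 + 77/A = 106*(1/200) + 77/A = 53/100 + 77/A)
q = 5980 (q = -140 + 6120 = 5980)
1/(q + F(z(1/(-13 - 5)))) = 1/(5980 + (53/100 + 77/(-8))) = 1/(5980 + (53/100 + 77*(-1/8))) = 1/(5980 + (53/100 - 77/8)) = 1/(5980 - 1819/200) = 1/(1194181/200) = 200/1194181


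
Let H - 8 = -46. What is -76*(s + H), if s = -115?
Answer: 11628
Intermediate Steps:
H = -38 (H = 8 - 46 = -38)
-76*(s + H) = -76*(-115 - 38) = -76*(-153) = 11628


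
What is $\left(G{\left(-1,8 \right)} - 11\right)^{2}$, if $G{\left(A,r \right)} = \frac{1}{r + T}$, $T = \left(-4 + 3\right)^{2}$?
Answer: $\frac{9604}{81} \approx 118.57$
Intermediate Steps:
$T = 1$ ($T = \left(-1\right)^{2} = 1$)
$G{\left(A,r \right)} = \frac{1}{1 + r}$ ($G{\left(A,r \right)} = \frac{1}{r + 1} = \frac{1}{1 + r}$)
$\left(G{\left(-1,8 \right)} - 11\right)^{2} = \left(\frac{1}{1 + 8} - 11\right)^{2} = \left(\frac{1}{9} - 11\right)^{2} = \left(- \frac{98}{9}\right)^{2} = \frac{9604}{81}$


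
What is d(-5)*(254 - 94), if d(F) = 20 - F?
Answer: 4000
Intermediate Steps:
d(-5)*(254 - 94) = (20 - 1*(-5))*(254 - 94) = (20 + 5)*160 = 25*160 = 4000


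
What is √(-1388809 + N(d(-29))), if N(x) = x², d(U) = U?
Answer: 8*I*√21687 ≈ 1178.1*I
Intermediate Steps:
√(-1388809 + N(d(-29))) = √(-1388809 + (-29)²) = √(-1388809 + 841) = √(-1387968) = 8*I*√21687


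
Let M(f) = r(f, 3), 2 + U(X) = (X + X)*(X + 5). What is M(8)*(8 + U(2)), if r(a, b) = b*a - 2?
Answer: 748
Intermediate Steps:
r(a, b) = -2 + a*b (r(a, b) = a*b - 2 = -2 + a*b)
U(X) = -2 + 2*X*(5 + X) (U(X) = -2 + (X + X)*(X + 5) = -2 + (2*X)*(5 + X) = -2 + 2*X*(5 + X))
M(f) = -2 + 3*f (M(f) = -2 + f*3 = -2 + 3*f)
M(8)*(8 + U(2)) = (-2 + 3*8)*(8 + (-2 + 2*2² + 10*2)) = (-2 + 24)*(8 + (-2 + 2*4 + 20)) = 22*(8 + (-2 + 8 + 20)) = 22*(8 + 26) = 22*34 = 748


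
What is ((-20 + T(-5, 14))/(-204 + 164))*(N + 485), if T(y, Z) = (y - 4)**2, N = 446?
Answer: -56791/40 ≈ -1419.8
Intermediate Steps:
T(y, Z) = (-4 + y)**2
((-20 + T(-5, 14))/(-204 + 164))*(N + 485) = ((-20 + (-4 - 5)**2)/(-204 + 164))*(446 + 485) = ((-20 + (-9)**2)/(-40))*931 = ((-20 + 81)*(-1/40))*931 = (61*(-1/40))*931 = -61/40*931 = -56791/40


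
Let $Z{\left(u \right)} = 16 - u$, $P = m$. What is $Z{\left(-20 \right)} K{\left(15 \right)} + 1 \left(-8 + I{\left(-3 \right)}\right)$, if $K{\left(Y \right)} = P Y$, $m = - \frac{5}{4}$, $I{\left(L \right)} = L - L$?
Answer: $-683$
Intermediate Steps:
$I{\left(L \right)} = 0$
$m = - \frac{5}{4}$ ($m = \left(-5\right) \frac{1}{4} = - \frac{5}{4} \approx -1.25$)
$P = - \frac{5}{4} \approx -1.25$
$K{\left(Y \right)} = - \frac{5 Y}{4}$
$Z{\left(-20 \right)} K{\left(15 \right)} + 1 \left(-8 + I{\left(-3 \right)}\right) = \left(16 - -20\right) \left(\left(- \frac{5}{4}\right) 15\right) + 1 \left(-8 + 0\right) = \left(16 + 20\right) \left(- \frac{75}{4}\right) + 1 \left(-8\right) = 36 \left(- \frac{75}{4}\right) - 8 = -675 - 8 = -683$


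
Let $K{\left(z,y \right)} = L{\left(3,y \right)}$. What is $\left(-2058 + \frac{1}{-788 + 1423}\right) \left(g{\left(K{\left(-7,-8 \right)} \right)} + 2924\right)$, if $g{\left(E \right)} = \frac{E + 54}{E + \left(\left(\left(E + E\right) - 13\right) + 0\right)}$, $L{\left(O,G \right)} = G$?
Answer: $- \frac{141323101718}{23495} \approx -6.015 \cdot 10^{6}$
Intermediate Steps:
$K{\left(z,y \right)} = y$
$g{\left(E \right)} = \frac{54 + E}{-13 + 3 E}$ ($g{\left(E \right)} = \frac{54 + E}{E + \left(\left(2 E - 13\right) + 0\right)} = \frac{54 + E}{E + \left(\left(-13 + 2 E\right) + 0\right)} = \frac{54 + E}{E + \left(-13 + 2 E\right)} = \frac{54 + E}{-13 + 3 E}$)
$\left(-2058 + \frac{1}{-788 + 1423}\right) \left(g{\left(K{\left(-7,-8 \right)} \right)} + 2924\right) = \left(-2058 + \frac{1}{-788 + 1423}\right) \left(\frac{54 - 8}{-13 + 3 \left(-8\right)} + 2924\right) = \left(-2058 + \frac{1}{635}\right) \left(\frac{1}{-13 - 24} \cdot 46 + 2924\right) = \left(-2058 + \frac{1}{635}\right) \left(\frac{1}{-37} \cdot 46 + 2924\right) = - \frac{1306829 \left(\left(- \frac{1}{37}\right) 46 + 2924\right)}{635} = - \frac{1306829 \left(- \frac{46}{37} + 2924\right)}{635} = \left(- \frac{1306829}{635}\right) \frac{108142}{37} = - \frac{141323101718}{23495}$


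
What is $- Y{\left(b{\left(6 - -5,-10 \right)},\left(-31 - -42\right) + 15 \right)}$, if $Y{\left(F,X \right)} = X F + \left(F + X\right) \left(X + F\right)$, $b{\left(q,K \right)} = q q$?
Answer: $-24755$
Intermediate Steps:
$b{\left(q,K \right)} = q^{2}$
$Y{\left(F,X \right)} = \left(F + X\right)^{2} + F X$ ($Y{\left(F,X \right)} = F X + \left(F + X\right) \left(F + X\right) = F X + \left(F + X\right)^{2} = \left(F + X\right)^{2} + F X$)
$- Y{\left(b{\left(6 - -5,-10 \right)},\left(-31 - -42\right) + 15 \right)} = - (\left(\left(6 - -5\right)^{2} + \left(\left(-31 - -42\right) + 15\right)\right)^{2} + \left(6 - -5\right)^{2} \left(\left(-31 - -42\right) + 15\right)) = - (\left(\left(6 + 5\right)^{2} + \left(\left(-31 + 42\right) + 15\right)\right)^{2} + \left(6 + 5\right)^{2} \left(\left(-31 + 42\right) + 15\right)) = - (\left(11^{2} + \left(11 + 15\right)\right)^{2} + 11^{2} \left(11 + 15\right)) = - (\left(121 + 26\right)^{2} + 121 \cdot 26) = - (147^{2} + 3146) = - (21609 + 3146) = \left(-1\right) 24755 = -24755$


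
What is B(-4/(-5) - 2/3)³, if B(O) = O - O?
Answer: 0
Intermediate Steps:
B(O) = 0
B(-4/(-5) - 2/3)³ = 0³ = 0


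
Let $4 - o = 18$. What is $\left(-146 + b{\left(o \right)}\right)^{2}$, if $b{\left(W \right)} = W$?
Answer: $25600$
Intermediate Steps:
$o = -14$ ($o = 4 - 18 = -14$)
$\left(-146 + b{\left(o \right)}\right)^{2} = \left(-146 - 14\right)^{2} = \left(-160\right)^{2} = 25600$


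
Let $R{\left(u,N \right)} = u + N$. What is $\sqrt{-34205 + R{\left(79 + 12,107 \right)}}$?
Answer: $i \sqrt{34007} \approx 184.41 i$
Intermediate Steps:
$R{\left(u,N \right)} = N + u$
$\sqrt{-34205 + R{\left(79 + 12,107 \right)}} = \sqrt{-34205 + \left(107 + \left(79 + 12\right)\right)} = \sqrt{-34205 + \left(107 + 91\right)} = \sqrt{-34205 + 198} = \sqrt{-34007} = i \sqrt{34007}$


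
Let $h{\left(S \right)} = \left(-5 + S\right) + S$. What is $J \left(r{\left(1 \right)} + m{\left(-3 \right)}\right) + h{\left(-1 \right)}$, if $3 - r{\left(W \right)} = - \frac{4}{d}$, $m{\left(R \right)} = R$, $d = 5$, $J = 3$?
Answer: $- \frac{23}{5} \approx -4.6$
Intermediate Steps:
$h{\left(S \right)} = -5 + 2 S$
$r{\left(W \right)} = \frac{19}{5}$ ($r{\left(W \right)} = 3 - - \frac{4}{5} = 3 + \frac{4}{5} = \frac{19}{5}$)
$J \left(r{\left(1 \right)} + m{\left(-3 \right)}\right) + h{\left(-1 \right)} = 3 \left(\frac{19}{5} - 3\right) + \left(-5 + 2 \left(-1\right)\right) = 3 \cdot \frac{4}{5} - 7 = \frac{12}{5} - 7 = - \frac{23}{5}$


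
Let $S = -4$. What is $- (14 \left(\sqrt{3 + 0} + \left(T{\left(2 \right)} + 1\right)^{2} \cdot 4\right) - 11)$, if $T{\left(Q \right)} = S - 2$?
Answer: $-1389 - 14 \sqrt{3} \approx -1413.2$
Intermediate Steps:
$T{\left(Q \right)} = -6$ ($T{\left(Q \right)} = -4 - 2 = -6$)
$- (14 \left(\sqrt{3 + 0} + \left(T{\left(2 \right)} + 1\right)^{2} \cdot 4\right) - 11) = - (14 \left(\sqrt{3 + 0} + \left(-6 + 1\right)^{2} \cdot 4\right) - 11) = - (14 \left(\sqrt{3} + \left(-5\right)^{2} \cdot 4\right) - 11) = - (14 \left(\sqrt{3} + 25 \cdot 4\right) - 11) = - (14 \left(\sqrt{3} + 100\right) - 11) = - (14 \left(100 + \sqrt{3}\right) - 11) = - (\left(1400 + 14 \sqrt{3}\right) - 11) = - (1389 + 14 \sqrt{3}) = -1389 - 14 \sqrt{3}$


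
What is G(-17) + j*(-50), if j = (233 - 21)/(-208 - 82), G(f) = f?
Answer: 567/29 ≈ 19.552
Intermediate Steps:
j = -106/145 (j = 212/(-290) = 212*(-1/290) = -106/145 ≈ -0.73103)
G(-17) + j*(-50) = -17 - 106/145*(-50) = -17 + 1060/29 = 567/29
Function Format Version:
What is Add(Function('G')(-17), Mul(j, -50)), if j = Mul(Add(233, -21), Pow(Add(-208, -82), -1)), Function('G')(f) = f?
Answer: Rational(567, 29) ≈ 19.552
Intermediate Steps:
j = Rational(-106, 145) (j = Mul(212, Pow(-290, -1)) = Mul(212, Rational(-1, 290)) = Rational(-106, 145) ≈ -0.73103)
Add(Function('G')(-17), Mul(j, -50)) = Add(-17, Mul(Rational(-106, 145), -50)) = Add(-17, Rational(1060, 29)) = Rational(567, 29)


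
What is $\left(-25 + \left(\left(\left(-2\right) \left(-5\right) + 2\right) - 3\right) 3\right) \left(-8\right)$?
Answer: $-16$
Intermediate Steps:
$\left(-25 + \left(\left(\left(-2\right) \left(-5\right) + 2\right) - 3\right) 3\right) \left(-8\right) = \left(-25 + \left(\left(10 + 2\right) - 3\right) 3\right) \left(-8\right) = \left(-25 + \left(12 - 3\right) 3\right) \left(-8\right) = \left(-25 + 9 \cdot 3\right) \left(-8\right) = \left(-25 + 27\right) \left(-8\right) = 2 \left(-8\right) = -16$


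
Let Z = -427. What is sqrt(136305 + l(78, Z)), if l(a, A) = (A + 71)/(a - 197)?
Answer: sqrt(1930257469)/119 ≈ 369.20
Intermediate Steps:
l(a, A) = (71 + A)/(-197 + a)
sqrt(136305 + l(78, Z)) = sqrt(136305 + (71 - 427)/(-197 + 78)) = sqrt(136305 - 356/(-119)) = sqrt(136305 - 1/119*(-356)) = sqrt(136305 + 356/119) = sqrt(16220651/119) = sqrt(1930257469)/119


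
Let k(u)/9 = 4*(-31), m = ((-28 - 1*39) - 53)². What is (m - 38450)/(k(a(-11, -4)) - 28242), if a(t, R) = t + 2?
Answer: 12025/14679 ≈ 0.81920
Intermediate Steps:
a(t, R) = 2 + t
m = 14400 (m = ((-28 - 39) - 53)² = (-67 - 53)² = (-120)² = 14400)
k(u) = -1116 (k(u) = 9*(4*(-31)) = 9*(-124) = -1116)
(m - 38450)/(k(a(-11, -4)) - 28242) = (14400 - 38450)/(-1116 - 28242) = -24050/(-29358) = -24050*(-1/29358) = 12025/14679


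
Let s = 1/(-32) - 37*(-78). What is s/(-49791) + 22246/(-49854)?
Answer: -136220699/270180192 ≈ -0.50418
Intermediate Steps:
s = 92351/32 (s = -1/32 + 2886 = 92351/32 ≈ 2886.0)
s/(-49791) + 22246/(-49854) = (92351/32)/(-49791) + 22246/(-49854) = (92351/32)*(-1/49791) + 22246*(-1/49854) = -13193/227616 - 1589/3561 = -136220699/270180192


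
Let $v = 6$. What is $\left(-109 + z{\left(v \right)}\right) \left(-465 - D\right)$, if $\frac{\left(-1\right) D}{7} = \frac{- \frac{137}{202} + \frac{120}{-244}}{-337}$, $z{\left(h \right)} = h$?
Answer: $\frac{198874263373}{4152514} \approx 47893.0$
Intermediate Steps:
$D = - \frac{100919}{4152514}$ ($D = - 7 \frac{- \frac{137}{202} + \frac{120}{-244}}{-337} = - 7 \left(\left(-137\right) \frac{1}{202} + 120 \left(- \frac{1}{244}\right)\right) \left(- \frac{1}{337}\right) = - 7 \left(- \frac{137}{202} - \frac{30}{61}\right) \left(- \frac{1}{337}\right) = - 7 \left(\left(- \frac{14417}{12322}\right) \left(- \frac{1}{337}\right)\right) = \left(-7\right) \frac{14417}{4152514} = - \frac{100919}{4152514} \approx -0.024303$)
$\left(-109 + z{\left(v \right)}\right) \left(-465 - D\right) = \left(-109 + 6\right) \left(-465 - - \frac{100919}{4152514}\right) = - 103 \left(-465 + \frac{100919}{4152514}\right) = \left(-103\right) \left(- \frac{1930818091}{4152514}\right) = \frac{198874263373}{4152514}$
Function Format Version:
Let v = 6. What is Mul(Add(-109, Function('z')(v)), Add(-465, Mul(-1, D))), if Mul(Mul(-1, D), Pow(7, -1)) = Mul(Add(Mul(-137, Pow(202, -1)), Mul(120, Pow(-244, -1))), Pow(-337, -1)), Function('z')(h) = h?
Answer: Rational(198874263373, 4152514) ≈ 47893.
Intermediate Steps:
D = Rational(-100919, 4152514) (D = Mul(-7, Mul(Add(Mul(-137, Pow(202, -1)), Mul(120, Pow(-244, -1))), Pow(-337, -1))) = Mul(-7, Mul(Add(Mul(-137, Rational(1, 202)), Mul(120, Rational(-1, 244))), Rational(-1, 337))) = Mul(-7, Mul(Add(Rational(-137, 202), Rational(-30, 61)), Rational(-1, 337))) = Mul(-7, Mul(Rational(-14417, 12322), Rational(-1, 337))) = Mul(-7, Rational(14417, 4152514)) = Rational(-100919, 4152514) ≈ -0.024303)
Mul(Add(-109, Function('z')(v)), Add(-465, Mul(-1, D))) = Mul(Add(-109, 6), Add(-465, Mul(-1, Rational(-100919, 4152514)))) = Mul(-103, Add(-465, Rational(100919, 4152514))) = Mul(-103, Rational(-1930818091, 4152514)) = Rational(198874263373, 4152514)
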